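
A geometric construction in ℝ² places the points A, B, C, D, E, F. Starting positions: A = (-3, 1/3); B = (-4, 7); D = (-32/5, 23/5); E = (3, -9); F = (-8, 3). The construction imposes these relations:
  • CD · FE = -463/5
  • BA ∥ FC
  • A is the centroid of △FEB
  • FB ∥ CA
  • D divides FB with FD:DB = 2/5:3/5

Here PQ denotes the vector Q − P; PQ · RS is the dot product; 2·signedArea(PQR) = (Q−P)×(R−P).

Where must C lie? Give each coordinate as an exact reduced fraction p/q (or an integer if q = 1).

1. C_x = -7  [FB ∥ CA ∩ BA ∥ FC]
2. C_y = -11/3  [FB ∥ CA ∩ BA ∥ FC]
   → C = (-7, -11/3)

C = (-7, -11/3)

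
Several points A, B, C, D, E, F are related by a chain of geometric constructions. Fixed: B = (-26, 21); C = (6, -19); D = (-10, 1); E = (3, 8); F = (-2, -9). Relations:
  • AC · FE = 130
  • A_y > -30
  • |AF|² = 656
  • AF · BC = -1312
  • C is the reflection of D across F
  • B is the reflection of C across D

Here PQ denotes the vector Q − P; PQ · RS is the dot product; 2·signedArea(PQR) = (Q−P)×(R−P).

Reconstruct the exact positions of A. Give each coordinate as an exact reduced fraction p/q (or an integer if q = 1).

1. A_x = 14  [AC · FE = 130 ∩ AF · BC = -1312]
2. A_y = -29  [AC · FE = 130 ∩ AF · BC = -1312]
   → A = (14, -29)

A = (14, -29)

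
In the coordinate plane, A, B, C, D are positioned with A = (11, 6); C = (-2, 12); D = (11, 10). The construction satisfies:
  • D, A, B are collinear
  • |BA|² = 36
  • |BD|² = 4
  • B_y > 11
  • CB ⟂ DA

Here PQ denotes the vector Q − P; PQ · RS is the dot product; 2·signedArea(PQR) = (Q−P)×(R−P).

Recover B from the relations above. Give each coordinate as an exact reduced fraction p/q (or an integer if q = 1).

1. B_x = 11  [D, A, B are collinear ∩ CB ⟂ DA]
2. B_y = 12  [D, A, B are collinear ∩ CB ⟂ DA]
   → B = (11, 12)

B = (11, 12)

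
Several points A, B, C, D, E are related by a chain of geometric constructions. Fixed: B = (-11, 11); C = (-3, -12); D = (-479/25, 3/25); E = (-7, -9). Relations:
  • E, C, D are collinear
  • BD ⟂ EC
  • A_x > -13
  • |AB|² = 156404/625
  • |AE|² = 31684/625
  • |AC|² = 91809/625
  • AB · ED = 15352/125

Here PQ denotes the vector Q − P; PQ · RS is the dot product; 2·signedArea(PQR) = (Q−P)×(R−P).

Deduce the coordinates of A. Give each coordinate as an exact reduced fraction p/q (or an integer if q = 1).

1. A_x = -1587/125  [line 304/25·x + -228/25·y + 13908/125 = 0 ∩ |AC|² = 91809/625]
2. A_y = -591/125  [line 304/25·x + -228/25·y + 13908/125 = 0 ∩ |AC|² = 91809/625]
   → A = (-1587/125, -591/125)

A = (-1587/125, -591/125)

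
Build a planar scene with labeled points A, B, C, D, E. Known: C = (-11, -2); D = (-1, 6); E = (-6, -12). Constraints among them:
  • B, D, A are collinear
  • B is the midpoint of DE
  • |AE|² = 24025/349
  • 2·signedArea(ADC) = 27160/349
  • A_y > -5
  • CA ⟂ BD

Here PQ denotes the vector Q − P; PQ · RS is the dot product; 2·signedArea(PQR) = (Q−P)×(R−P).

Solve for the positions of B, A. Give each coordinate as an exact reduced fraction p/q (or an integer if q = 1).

1. B_x = -7/2  [B is the midpoint of DE]
2. B_y = -3  [B is the midpoint of DE]
   → B = (-7/2, -3)
3. A_x = -1319/349  [B, D, A are collinear ∩ CA ⟂ BD]
4. A_y = -1398/349  [B, D, A are collinear ∩ CA ⟂ BD]
   → A = (-1319/349, -1398/349)

A = (-1319/349, -1398/349)
B = (-7/2, -3)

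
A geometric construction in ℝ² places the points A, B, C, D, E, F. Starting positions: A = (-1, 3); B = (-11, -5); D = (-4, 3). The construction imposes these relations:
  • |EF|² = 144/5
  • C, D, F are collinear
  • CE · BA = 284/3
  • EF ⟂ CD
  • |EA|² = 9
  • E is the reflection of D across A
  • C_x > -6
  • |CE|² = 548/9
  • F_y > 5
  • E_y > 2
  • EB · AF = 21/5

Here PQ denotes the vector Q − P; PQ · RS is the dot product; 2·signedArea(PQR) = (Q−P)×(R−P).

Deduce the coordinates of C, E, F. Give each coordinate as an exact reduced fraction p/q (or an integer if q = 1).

C = (-16/3, 1/3)
E = (2, 3)
F = (-14/5, 27/5)

1. E_x = 2  [E is the reflection of D across A]
2. E_y = 3  [E is the reflection of D across A]
   → E = (2, 3)
3. F_x = -14/5  [line -13·x + -8·y + 34/5 = 0 ∩ |EF|² = 144/5]
4. F_y = 27/5  [line -13·x + -8·y + 34/5 = 0 ∩ |EF|² = 144/5]
   → F = (-14/5, 27/5)
5. C_x = -16/3  [CE · BA = 284/3 ∩ C, D, F are collinear]
6. C_y = 1/3  [CE · BA = 284/3 ∩ C, D, F are collinear]
   → C = (-16/3, 1/3)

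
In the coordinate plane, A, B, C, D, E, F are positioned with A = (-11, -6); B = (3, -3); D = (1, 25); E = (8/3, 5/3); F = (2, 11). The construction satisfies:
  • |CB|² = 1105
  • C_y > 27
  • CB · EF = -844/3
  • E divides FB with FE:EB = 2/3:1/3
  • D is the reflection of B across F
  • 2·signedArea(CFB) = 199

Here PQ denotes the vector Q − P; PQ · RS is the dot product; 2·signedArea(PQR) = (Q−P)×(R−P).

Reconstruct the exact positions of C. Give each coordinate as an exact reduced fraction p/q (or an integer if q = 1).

1. C_x = 15  [CB · EF = -844/3 ∩ 2·signedArea(CFB) = 199]
2. C_y = 28  [CB · EF = -844/3 ∩ 2·signedArea(CFB) = 199]
   → C = (15, 28)

C = (15, 28)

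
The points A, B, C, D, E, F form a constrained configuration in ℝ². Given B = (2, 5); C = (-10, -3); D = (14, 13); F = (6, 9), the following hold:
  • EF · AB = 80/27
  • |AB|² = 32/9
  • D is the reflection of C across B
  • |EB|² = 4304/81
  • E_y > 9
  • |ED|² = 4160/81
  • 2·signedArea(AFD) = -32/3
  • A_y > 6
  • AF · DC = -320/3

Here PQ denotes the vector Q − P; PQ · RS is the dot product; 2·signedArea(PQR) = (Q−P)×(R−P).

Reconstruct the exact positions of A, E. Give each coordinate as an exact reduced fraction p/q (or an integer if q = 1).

1. A_x = 10/3  [2·signedArea(AFD) = -32/3 ∩ AF · DC = -320/3]
2. A_y = 19/3  [2·signedArea(AFD) = -32/3 ∩ AF · DC = -320/3]
   → A = (10/3, 19/3)
3. E_x = 70/9  [line 4/3·x + 4/3·y + -620/27 = 0 ∩ |ED|² = 4160/81]
4. E_y = 85/9  [line 4/3·x + 4/3·y + -620/27 = 0 ∩ |ED|² = 4160/81]
   → E = (70/9, 85/9)

A = (10/3, 19/3)
E = (70/9, 85/9)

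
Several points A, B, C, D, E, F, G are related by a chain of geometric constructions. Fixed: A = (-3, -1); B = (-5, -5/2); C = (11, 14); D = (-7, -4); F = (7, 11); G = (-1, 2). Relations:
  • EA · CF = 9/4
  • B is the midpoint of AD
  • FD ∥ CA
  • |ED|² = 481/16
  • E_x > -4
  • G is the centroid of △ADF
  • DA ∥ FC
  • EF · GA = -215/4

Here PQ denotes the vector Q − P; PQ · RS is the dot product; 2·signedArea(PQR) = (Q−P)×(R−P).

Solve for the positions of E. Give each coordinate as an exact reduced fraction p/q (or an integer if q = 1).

E = (-3, -1/4)

1. E_x = -3  [EA · CF = 9/4 ∩ EF · GA = -215/4]
2. E_y = -1/4  [EA · CF = 9/4 ∩ EF · GA = -215/4]
   → E = (-3, -1/4)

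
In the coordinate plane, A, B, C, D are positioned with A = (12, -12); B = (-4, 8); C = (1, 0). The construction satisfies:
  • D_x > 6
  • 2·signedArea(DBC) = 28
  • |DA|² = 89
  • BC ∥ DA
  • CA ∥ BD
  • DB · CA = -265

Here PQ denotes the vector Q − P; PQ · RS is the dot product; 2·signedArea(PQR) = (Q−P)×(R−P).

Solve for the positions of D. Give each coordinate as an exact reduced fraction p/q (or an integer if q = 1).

D = (7, -4)

1. D_x = 7  [BC ∥ DA ∩ CA ∥ BD]
2. D_y = -4  [BC ∥ DA ∩ CA ∥ BD]
   → D = (7, -4)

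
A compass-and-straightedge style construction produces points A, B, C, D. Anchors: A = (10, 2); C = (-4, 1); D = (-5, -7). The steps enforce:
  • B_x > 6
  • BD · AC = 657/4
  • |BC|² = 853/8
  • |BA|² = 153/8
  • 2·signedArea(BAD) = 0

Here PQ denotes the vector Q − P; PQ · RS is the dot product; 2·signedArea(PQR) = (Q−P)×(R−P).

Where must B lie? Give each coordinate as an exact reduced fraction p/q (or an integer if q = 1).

B = (25/4, -1/4)

1. B_x = 25/4  [2·signedArea(BAD) = 0 ∩ BD · AC = 657/4]
2. B_y = -1/4  [2·signedArea(BAD) = 0 ∩ BD · AC = 657/4]
   → B = (25/4, -1/4)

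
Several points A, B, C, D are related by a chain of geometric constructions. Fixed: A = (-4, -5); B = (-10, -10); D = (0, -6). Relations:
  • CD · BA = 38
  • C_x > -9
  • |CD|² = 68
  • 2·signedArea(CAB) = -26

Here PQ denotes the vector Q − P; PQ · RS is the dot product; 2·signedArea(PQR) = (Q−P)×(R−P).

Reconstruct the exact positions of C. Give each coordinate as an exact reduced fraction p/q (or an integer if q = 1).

C = (-8, -4)

1. C_x = -8  [CD · BA = 38 ∩ 2·signedArea(CAB) = -26]
2. C_y = -4  [CD · BA = 38 ∩ 2·signedArea(CAB) = -26]
   → C = (-8, -4)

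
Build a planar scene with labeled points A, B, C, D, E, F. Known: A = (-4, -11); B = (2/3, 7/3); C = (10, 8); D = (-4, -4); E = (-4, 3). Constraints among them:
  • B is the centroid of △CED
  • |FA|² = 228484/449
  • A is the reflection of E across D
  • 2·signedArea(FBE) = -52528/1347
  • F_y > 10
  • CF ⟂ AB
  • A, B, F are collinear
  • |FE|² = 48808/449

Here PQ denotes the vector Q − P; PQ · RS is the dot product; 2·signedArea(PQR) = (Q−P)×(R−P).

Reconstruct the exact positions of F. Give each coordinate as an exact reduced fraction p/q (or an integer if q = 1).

1. F_x = 1550/449  [A, B, F are collinear ∩ CF ⟂ AB]
2. F_y = 4621/449  [A, B, F are collinear ∩ CF ⟂ AB]
   → F = (1550/449, 4621/449)

F = (1550/449, 4621/449)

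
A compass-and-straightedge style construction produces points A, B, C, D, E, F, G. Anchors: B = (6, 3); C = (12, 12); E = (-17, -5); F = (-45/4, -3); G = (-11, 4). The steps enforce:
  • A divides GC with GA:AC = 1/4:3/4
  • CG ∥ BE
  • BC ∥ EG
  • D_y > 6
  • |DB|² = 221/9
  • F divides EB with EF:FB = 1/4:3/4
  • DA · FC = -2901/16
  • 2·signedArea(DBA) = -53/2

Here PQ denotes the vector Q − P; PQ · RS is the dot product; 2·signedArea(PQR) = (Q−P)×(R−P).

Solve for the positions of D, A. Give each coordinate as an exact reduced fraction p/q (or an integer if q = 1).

1. A_x = -21/4  [A divides GC with GA:AC = 1/4:3/4]
2. A_y = 6  [A divides GC with GA:AC = 1/4:3/4]
   → A = (-21/4, 6)
3. D_x = 7/3  [2·signedArea(DBA) = -53/2 ∩ DA · FC = -2901/16]
4. D_y = 19/3  [2·signedArea(DBA) = -53/2 ∩ DA · FC = -2901/16]
   → D = (7/3, 19/3)

A = (-21/4, 6)
D = (7/3, 19/3)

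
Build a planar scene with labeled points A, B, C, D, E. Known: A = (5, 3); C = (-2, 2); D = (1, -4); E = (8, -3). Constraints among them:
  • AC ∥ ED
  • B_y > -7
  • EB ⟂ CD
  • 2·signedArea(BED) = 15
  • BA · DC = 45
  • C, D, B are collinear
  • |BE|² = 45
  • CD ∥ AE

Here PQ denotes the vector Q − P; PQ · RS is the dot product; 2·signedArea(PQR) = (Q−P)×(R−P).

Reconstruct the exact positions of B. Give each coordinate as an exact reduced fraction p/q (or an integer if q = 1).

B = (2, -6)

1. B_x = 2  [C, D, B are collinear ∩ EB ⟂ CD]
2. B_y = -6  [C, D, B are collinear ∩ EB ⟂ CD]
   → B = (2, -6)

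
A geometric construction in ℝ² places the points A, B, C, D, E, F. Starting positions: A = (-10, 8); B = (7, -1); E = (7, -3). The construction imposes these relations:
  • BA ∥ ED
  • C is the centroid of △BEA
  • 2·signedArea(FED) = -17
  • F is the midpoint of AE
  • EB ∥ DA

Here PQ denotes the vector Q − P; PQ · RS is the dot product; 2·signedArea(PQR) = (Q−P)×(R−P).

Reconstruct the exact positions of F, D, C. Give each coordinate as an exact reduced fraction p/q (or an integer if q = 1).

C = (4/3, 4/3)
D = (-10, 6)
F = (-3/2, 5/2)

1. F_x = -3/2  [F is the midpoint of AE]
2. F_y = 5/2  [F is the midpoint of AE]
   → F = (-3/2, 5/2)
3. D_x = -10  [EB ∥ DA ∩ BA ∥ ED]
4. D_y = 6  [EB ∥ DA ∩ BA ∥ ED]
   → D = (-10, 6)
5. C_x = 4/3  [C is the centroid of △BEA]
6. C_y = 4/3  [C is the centroid of △BEA]
   → C = (4/3, 4/3)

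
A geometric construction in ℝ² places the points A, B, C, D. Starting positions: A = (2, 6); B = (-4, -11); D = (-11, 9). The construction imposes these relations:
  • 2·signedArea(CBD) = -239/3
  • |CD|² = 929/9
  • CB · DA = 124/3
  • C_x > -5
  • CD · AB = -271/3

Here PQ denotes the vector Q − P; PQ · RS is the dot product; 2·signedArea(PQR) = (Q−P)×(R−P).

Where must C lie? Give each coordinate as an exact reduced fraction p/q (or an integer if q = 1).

1. C_x = -13/3  [CB · DA = 124/3 ∩ 2·signedArea(CBD) = -239/3]
2. C_y = 4/3  [CB · DA = 124/3 ∩ 2·signedArea(CBD) = -239/3]
   → C = (-13/3, 4/3)

C = (-13/3, 4/3)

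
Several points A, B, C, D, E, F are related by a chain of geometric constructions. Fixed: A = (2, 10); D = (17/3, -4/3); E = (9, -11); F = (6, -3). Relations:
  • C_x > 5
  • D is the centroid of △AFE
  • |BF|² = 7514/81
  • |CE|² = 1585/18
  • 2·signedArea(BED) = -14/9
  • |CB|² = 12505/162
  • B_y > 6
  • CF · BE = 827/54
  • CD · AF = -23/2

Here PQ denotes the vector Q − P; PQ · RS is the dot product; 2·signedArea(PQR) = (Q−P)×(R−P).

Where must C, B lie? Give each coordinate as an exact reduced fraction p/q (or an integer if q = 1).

1. B_x = 29/9  [line -29/3·x + -10/3·y + 467/9 = 0 ∩ |BF|² = 7514/81]
2. B_y = 56/9  [line -29/3·x + -10/3·y + 467/9 = 0 ∩ |BF|² = 7514/81]
   → B = (29/9, 56/9)
3. C_x = 35/6  [CD · AF = -23/2 ∩ CF · BE = 827/54]
4. C_y = -13/6  [CD · AF = -23/2 ∩ CF · BE = 827/54]
   → C = (35/6, -13/6)

B = (29/9, 56/9)
C = (35/6, -13/6)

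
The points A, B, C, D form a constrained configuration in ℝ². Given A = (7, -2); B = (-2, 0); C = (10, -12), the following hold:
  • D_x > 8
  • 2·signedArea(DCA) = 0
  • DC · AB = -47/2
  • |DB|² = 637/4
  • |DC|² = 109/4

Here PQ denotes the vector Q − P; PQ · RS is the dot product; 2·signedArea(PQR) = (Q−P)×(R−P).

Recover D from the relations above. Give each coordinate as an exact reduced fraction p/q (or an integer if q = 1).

D = (17/2, -7)

1. D_x = 17/2  [2·signedArea(DCA) = 0 ∩ DC · AB = -47/2]
2. D_y = -7  [2·signedArea(DCA) = 0 ∩ DC · AB = -47/2]
   → D = (17/2, -7)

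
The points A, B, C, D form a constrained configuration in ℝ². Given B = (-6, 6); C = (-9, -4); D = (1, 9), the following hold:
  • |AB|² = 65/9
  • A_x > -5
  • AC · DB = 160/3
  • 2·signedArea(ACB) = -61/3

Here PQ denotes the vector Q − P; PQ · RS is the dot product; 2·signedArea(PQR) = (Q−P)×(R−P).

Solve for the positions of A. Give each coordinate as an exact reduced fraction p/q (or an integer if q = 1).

A = (-14/3, 11/3)

1. A_x = -14/3  [2·signedArea(ACB) = -61/3 ∩ AC · DB = 160/3]
2. A_y = 11/3  [2·signedArea(ACB) = -61/3 ∩ AC · DB = 160/3]
   → A = (-14/3, 11/3)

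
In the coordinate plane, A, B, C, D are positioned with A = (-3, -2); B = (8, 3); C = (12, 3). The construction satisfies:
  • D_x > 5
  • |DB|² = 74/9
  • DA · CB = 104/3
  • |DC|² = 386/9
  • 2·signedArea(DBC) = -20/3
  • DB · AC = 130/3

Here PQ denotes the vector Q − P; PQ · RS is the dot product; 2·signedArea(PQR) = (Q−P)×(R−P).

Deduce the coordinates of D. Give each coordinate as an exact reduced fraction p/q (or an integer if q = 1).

1. D_x = 17/3  [2·signedArea(DBC) = -20/3 ∩ DB · AC = 130/3]
2. D_y = 4/3  [2·signedArea(DBC) = -20/3 ∩ DB · AC = 130/3]
   → D = (17/3, 4/3)

D = (17/3, 4/3)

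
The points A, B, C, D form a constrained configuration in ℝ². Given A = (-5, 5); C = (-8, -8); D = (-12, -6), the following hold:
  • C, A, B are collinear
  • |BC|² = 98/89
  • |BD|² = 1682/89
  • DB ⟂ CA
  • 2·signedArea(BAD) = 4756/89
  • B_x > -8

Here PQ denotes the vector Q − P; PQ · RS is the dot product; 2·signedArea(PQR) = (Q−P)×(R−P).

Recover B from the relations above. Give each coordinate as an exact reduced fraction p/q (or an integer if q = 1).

B = (-691/89, -621/89)

1. B_x = -691/89  [C, A, B are collinear ∩ DB ⟂ CA]
2. B_y = -621/89  [C, A, B are collinear ∩ DB ⟂ CA]
   → B = (-691/89, -621/89)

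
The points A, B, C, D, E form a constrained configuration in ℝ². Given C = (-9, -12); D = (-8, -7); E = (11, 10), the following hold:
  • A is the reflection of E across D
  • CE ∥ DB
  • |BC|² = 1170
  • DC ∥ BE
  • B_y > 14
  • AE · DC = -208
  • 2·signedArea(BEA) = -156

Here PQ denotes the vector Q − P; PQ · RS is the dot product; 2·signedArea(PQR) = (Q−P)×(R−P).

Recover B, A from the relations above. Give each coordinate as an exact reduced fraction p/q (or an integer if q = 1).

A = (-27, -24)
B = (12, 15)

1. B_x = 12  [DC ∥ BE ∩ CE ∥ DB]
2. B_y = 15  [DC ∥ BE ∩ CE ∥ DB]
   → B = (12, 15)
3. A_x = -27  [A is the reflection of E across D]
4. A_y = -24  [A is the reflection of E across D]
   → A = (-27, -24)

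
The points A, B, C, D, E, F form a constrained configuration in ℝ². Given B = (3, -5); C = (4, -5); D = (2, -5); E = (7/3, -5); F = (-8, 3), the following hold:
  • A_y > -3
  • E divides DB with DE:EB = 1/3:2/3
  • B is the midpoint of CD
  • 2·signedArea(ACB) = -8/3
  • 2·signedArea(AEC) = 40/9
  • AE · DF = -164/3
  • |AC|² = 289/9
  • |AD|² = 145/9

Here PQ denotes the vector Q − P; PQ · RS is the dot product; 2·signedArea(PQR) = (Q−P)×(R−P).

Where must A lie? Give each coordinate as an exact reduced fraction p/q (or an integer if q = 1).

1. A_x = -1  [2·signedArea(AEC) = 40/9 ∩ AE · DF = -164/3]
2. A_y = -7/3  [2·signedArea(AEC) = 40/9 ∩ AE · DF = -164/3]
   → A = (-1, -7/3)

A = (-1, -7/3)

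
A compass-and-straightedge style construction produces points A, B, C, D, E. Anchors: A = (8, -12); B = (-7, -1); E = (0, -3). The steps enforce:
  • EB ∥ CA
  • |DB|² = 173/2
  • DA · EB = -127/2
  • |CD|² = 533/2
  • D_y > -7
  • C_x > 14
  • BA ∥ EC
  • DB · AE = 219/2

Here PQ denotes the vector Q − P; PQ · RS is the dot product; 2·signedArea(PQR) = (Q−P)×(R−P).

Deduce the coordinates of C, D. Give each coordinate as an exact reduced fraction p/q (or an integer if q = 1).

C = (15, -14)
D = (1/2, -13/2)

1. C_x = 15  [EB ∥ CA ∩ BA ∥ EC]
2. C_y = -14  [EB ∥ CA ∩ BA ∥ EC]
   → C = (15, -14)
3. D_x = 1/2  [DA · EB = -127/2 ∩ DB · AE = 219/2]
4. D_y = -13/2  [DA · EB = -127/2 ∩ DB · AE = 219/2]
   → D = (1/2, -13/2)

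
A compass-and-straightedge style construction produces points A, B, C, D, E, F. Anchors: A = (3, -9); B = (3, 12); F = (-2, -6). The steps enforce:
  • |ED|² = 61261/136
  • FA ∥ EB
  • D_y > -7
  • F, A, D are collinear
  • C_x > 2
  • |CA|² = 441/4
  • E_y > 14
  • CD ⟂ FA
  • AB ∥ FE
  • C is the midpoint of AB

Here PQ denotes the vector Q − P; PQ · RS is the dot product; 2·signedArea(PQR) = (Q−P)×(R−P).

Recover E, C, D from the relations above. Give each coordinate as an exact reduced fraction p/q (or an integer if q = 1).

1. E_x = -2  [FA ∥ EB ∩ AB ∥ FE]
2. E_y = 15  [FA ∥ EB ∩ AB ∥ FE]
   → E = (-2, 15)
3. C_x = 3  [C is the midpoint of AB]
4. C_y = 3/2  [C is the midpoint of AB]
   → C = (3, 3/2)
5. D_x = -111/68  [F, A, D are collinear ∩ CD ⟂ FA]
6. D_y = -423/68  [F, A, D are collinear ∩ CD ⟂ FA]
   → D = (-111/68, -423/68)

C = (3, 3/2)
D = (-111/68, -423/68)
E = (-2, 15)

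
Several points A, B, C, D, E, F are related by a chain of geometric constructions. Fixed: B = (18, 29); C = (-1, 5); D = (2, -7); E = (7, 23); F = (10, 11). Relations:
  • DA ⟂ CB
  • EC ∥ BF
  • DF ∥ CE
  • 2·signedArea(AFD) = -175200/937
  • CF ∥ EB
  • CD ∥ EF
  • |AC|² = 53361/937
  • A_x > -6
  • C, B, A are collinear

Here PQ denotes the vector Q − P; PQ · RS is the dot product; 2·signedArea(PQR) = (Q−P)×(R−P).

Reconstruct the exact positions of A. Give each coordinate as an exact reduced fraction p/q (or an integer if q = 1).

1. A_x = -5326/937  [C, B, A are collinear ∩ DA ⟂ CB]
2. A_y = -859/937  [C, B, A are collinear ∩ DA ⟂ CB]
   → A = (-5326/937, -859/937)

A = (-5326/937, -859/937)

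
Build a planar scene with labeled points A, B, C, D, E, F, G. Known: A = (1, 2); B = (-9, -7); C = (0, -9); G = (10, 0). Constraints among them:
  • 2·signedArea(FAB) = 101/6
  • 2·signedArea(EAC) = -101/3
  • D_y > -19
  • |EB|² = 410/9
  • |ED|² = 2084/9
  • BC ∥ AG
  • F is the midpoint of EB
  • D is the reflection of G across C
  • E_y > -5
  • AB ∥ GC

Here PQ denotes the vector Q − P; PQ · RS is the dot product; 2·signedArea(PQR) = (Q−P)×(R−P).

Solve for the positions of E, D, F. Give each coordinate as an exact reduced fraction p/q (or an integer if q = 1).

D = (-10, -18)
E = (-8/3, -14/3)
F = (-35/6, -35/6)

1. E_x = -8/3  [line 11·x + -1·y + 74/3 = 0 ∩ |EB|² = 410/9]
2. E_y = -14/3  [line 11·x + -1·y + 74/3 = 0 ∩ |EB|² = 410/9]
   → E = (-8/3, -14/3)
3. D_x = -10  [D is the reflection of G across C]
4. D_y = -18  [D is the reflection of G across C]
   → D = (-10, -18)
5. F_x = -35/6  [F is the midpoint of EB]
6. F_y = -35/6  [F is the midpoint of EB]
   → F = (-35/6, -35/6)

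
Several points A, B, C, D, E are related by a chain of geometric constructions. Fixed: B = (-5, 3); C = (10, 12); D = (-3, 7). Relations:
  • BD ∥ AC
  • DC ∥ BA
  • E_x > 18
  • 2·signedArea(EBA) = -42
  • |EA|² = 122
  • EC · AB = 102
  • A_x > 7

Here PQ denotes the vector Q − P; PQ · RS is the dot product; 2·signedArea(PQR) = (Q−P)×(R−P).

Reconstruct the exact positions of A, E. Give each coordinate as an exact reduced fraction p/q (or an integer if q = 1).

1. A_x = 8  [BD ∥ AC ∩ DC ∥ BA]
2. A_y = 8  [BD ∥ AC ∩ DC ∥ BA]
   → A = (8, 8)
3. E_x = 19  [2·signedArea(EBA) = -42 ∩ EC · AB = 102]
4. E_y = 9  [2·signedArea(EBA) = -42 ∩ EC · AB = 102]
   → E = (19, 9)

A = (8, 8)
E = (19, 9)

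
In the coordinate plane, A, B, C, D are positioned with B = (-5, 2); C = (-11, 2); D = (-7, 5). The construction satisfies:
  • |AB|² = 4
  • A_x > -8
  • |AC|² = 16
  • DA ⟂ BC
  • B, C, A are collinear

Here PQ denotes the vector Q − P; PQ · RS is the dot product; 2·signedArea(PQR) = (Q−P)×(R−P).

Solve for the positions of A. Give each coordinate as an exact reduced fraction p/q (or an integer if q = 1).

A = (-7, 2)

1. A_x = -7  [B, C, A are collinear ∩ DA ⟂ BC]
2. A_y = 2  [B, C, A are collinear ∩ DA ⟂ BC]
   → A = (-7, 2)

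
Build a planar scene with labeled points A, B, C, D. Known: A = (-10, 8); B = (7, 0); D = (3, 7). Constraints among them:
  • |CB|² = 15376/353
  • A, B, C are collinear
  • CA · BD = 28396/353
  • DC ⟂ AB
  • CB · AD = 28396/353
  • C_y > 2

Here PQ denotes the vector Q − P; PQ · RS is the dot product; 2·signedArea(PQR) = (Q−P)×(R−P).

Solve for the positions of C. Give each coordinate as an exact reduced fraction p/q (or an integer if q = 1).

1. C_x = 363/353  [A, B, C are collinear ∩ DC ⟂ AB]
2. C_y = 992/353  [A, B, C are collinear ∩ DC ⟂ AB]
   → C = (363/353, 992/353)

C = (363/353, 992/353)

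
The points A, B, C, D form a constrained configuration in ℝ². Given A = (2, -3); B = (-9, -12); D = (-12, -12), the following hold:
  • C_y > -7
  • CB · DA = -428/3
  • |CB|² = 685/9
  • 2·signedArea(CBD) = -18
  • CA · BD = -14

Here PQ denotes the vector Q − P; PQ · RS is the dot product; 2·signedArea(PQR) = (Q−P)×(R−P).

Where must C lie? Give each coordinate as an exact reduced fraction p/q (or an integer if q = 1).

1. C_x = -8/3  [2·signedArea(CBD) = -18 ∩ CA · BD = -14]
2. C_y = -6  [2·signedArea(CBD) = -18 ∩ CA · BD = -14]
   → C = (-8/3, -6)

C = (-8/3, -6)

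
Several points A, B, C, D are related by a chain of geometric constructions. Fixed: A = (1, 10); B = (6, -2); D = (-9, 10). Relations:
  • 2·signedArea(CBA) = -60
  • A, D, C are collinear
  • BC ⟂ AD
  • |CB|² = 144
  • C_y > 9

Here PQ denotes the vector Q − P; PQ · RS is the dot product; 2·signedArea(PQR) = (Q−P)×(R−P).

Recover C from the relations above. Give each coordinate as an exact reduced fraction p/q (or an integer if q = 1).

1. C_x = 6  [A, D, C are collinear ∩ BC ⟂ AD]
2. C_y = 10  [A, D, C are collinear ∩ BC ⟂ AD]
   → C = (6, 10)

C = (6, 10)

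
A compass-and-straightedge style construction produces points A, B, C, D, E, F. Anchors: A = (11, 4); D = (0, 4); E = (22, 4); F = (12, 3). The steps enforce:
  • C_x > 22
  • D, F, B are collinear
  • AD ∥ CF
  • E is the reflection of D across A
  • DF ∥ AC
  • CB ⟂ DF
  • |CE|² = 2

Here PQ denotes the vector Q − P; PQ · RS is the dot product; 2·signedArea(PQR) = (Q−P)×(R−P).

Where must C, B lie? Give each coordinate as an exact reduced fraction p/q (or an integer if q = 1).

1. C_x = 23  [AD ∥ CF ∩ DF ∥ AC]
2. C_y = 3  [AD ∥ CF ∩ DF ∥ AC]
   → C = (23, 3)
3. B_x = 3324/145  [D, F, B are collinear ∩ CB ⟂ DF]
4. B_y = 303/145  [D, F, B are collinear ∩ CB ⟂ DF]
   → B = (3324/145, 303/145)

B = (3324/145, 303/145)
C = (23, 3)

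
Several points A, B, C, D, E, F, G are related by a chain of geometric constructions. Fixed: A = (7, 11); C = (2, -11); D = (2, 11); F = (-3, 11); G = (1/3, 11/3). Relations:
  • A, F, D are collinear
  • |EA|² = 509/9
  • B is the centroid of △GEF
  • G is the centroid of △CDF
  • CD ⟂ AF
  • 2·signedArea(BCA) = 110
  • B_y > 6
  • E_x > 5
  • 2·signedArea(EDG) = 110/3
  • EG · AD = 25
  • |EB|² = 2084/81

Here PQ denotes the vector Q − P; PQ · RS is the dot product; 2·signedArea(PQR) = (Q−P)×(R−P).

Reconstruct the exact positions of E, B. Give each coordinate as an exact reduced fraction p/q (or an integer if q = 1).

1. E_x = 16/3  [2·signedArea(EDG) = 110/3 ∩ EG · AD = 25]
2. E_y = 11/3  [2·signedArea(EDG) = 110/3 ∩ EG · AD = 25]
   → E = (16/3, 11/3)
3. B_x = 8/9  [B is the centroid of △GEF]
4. B_y = 55/9  [B is the centroid of △GEF]
   → B = (8/9, 55/9)

B = (8/9, 55/9)
E = (16/3, 11/3)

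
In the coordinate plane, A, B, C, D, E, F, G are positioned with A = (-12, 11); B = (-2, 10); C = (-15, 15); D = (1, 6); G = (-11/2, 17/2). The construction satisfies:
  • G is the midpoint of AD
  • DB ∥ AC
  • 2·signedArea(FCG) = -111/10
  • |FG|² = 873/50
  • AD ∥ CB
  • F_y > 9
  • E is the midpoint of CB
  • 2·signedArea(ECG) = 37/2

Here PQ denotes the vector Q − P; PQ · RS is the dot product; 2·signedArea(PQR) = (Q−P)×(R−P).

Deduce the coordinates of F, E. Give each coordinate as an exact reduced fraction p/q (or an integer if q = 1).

1. F_x = -47/5  [line 13/2·x + 19/2·y + -339/10 = 0 ∩ |FG|² = 873/50]
2. F_y = 10  [line 13/2·x + 19/2·y + -339/10 = 0 ∩ |FG|² = 873/50]
   → F = (-47/5, 10)
3. E_x = -17/2  [E is the midpoint of CB]
4. E_y = 25/2  [E is the midpoint of CB]
   → E = (-17/2, 25/2)

E = (-17/2, 25/2)
F = (-47/5, 10)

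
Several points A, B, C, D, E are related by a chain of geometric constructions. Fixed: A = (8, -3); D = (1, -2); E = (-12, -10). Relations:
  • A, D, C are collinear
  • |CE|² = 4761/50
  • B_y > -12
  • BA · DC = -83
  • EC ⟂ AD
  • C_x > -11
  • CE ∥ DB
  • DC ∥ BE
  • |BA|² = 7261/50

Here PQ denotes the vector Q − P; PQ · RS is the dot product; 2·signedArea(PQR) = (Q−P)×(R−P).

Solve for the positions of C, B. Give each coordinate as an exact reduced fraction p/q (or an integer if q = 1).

1. C_x = -531/50  [A, D, C are collinear ∩ EC ⟂ AD]
2. C_y = -17/50  [A, D, C are collinear ∩ EC ⟂ AD]
   → C = (-531/50, -17/50)
3. B_x = -19/50  [DC ∥ BE ∩ CE ∥ DB]
4. B_y = -583/50  [DC ∥ BE ∩ CE ∥ DB]
   → B = (-19/50, -583/50)

B = (-19/50, -583/50)
C = (-531/50, -17/50)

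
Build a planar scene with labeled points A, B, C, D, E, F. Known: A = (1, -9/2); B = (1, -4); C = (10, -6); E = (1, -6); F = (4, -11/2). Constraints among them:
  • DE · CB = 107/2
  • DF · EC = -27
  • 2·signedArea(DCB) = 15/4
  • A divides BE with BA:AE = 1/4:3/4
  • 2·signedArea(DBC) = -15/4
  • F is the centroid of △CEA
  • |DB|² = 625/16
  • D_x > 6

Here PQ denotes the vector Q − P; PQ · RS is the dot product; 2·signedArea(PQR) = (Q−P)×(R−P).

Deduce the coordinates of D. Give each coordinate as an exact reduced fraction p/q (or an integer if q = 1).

D = (7, -23/4)

1. D_x = 7  [2·signedArea(DBC) = -15/4 ∩ DE · CB = 107/2]
2. D_y = -23/4  [2·signedArea(DBC) = -15/4 ∩ DE · CB = 107/2]
   → D = (7, -23/4)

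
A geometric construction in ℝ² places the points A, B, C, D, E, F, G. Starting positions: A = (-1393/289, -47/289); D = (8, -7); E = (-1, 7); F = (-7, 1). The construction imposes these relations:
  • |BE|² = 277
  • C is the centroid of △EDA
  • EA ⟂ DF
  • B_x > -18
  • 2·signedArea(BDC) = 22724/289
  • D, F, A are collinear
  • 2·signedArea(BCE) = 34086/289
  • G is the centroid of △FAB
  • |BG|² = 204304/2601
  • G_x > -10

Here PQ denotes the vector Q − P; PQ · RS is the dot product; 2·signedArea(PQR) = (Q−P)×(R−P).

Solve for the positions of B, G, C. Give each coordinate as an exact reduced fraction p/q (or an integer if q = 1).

1. C_x = 210/289  [C is the centroid of △EDA]
2. C_y = -47/867  [C is the centroid of △EDA]
   → C = (210/289, -47/867)
3. B_x = -5098/289  [2·signedArea(BDC) = 22724/289 ∩ 2·signedArea(BCE) = 34086/289]
4. B_y = 1929/289  [2·signedArea(BDC) = 22724/289 ∩ 2·signedArea(BCE) = 34086/289]
   → B = (-5098/289, 1929/289)
5. G_x = -2838/289  [G is the centroid of △FAB]
6. G_y = 2171/867  [G is the centroid of △FAB]
   → G = (-2838/289, 2171/867)

B = (-5098/289, 1929/289)
C = (210/289, -47/867)
G = (-2838/289, 2171/867)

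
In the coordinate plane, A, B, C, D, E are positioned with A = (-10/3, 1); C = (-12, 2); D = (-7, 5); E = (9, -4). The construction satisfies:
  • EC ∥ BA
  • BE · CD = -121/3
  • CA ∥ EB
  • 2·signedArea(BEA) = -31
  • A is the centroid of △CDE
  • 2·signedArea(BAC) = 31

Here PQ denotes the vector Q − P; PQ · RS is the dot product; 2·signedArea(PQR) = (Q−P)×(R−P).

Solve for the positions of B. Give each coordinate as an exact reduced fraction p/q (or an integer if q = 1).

B = (53/3, -5)

1. B_x = 53/3  [EC ∥ BA ∩ CA ∥ EB]
2. B_y = -5  [EC ∥ BA ∩ CA ∥ EB]
   → B = (53/3, -5)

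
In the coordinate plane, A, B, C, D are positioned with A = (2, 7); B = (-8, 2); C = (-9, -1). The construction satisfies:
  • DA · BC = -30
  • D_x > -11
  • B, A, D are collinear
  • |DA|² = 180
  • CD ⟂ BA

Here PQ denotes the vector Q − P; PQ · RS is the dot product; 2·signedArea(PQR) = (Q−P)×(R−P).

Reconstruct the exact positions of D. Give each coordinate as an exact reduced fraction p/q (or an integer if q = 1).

D = (-10, 1)

1. D_x = -10  [B, A, D are collinear ∩ CD ⟂ BA]
2. D_y = 1  [B, A, D are collinear ∩ CD ⟂ BA]
   → D = (-10, 1)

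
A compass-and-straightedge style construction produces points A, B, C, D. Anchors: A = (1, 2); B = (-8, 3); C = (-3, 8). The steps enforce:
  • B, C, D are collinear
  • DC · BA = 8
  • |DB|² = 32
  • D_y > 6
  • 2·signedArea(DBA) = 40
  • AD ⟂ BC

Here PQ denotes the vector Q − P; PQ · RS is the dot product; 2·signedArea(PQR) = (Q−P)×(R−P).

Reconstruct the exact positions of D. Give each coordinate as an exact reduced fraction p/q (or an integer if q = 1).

D = (-4, 7)

1. D_x = -4  [B, C, D are collinear ∩ AD ⟂ BC]
2. D_y = 7  [B, C, D are collinear ∩ AD ⟂ BC]
   → D = (-4, 7)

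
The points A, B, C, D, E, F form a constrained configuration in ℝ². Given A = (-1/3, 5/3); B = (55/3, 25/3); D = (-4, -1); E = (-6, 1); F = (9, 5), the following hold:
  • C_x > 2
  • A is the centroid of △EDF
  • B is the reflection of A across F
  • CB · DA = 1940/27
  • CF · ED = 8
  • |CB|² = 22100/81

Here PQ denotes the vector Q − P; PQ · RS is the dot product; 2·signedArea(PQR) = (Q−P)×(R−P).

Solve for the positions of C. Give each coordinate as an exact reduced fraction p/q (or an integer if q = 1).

1. C_x = 25/9  [CB · DA = 1940/27 ∩ CF · ED = 8]
2. C_y = 25/9  [CB · DA = 1940/27 ∩ CF · ED = 8]
   → C = (25/9, 25/9)

C = (25/9, 25/9)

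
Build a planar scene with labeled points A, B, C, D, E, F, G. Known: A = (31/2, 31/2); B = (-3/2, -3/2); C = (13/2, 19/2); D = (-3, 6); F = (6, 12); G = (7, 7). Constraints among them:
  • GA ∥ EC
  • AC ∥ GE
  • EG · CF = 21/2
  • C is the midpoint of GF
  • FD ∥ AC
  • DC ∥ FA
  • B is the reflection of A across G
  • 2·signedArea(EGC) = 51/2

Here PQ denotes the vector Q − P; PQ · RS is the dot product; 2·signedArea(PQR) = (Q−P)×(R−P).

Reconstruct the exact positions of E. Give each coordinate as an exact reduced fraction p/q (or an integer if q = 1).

1. E_x = -2  [GA ∥ EC ∩ AC ∥ GE]
2. E_y = 1  [GA ∥ EC ∩ AC ∥ GE]
   → E = (-2, 1)

E = (-2, 1)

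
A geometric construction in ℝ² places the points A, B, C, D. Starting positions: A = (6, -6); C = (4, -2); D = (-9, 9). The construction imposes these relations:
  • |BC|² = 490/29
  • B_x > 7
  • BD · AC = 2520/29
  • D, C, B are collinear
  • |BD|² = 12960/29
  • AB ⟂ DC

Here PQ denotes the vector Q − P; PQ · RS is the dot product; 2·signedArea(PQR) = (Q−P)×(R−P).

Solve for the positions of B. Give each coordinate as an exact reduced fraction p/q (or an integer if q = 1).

1. B_x = 207/29  [D, C, B are collinear ∩ AB ⟂ DC]
2. B_y = -135/29  [D, C, B are collinear ∩ AB ⟂ DC]
   → B = (207/29, -135/29)

B = (207/29, -135/29)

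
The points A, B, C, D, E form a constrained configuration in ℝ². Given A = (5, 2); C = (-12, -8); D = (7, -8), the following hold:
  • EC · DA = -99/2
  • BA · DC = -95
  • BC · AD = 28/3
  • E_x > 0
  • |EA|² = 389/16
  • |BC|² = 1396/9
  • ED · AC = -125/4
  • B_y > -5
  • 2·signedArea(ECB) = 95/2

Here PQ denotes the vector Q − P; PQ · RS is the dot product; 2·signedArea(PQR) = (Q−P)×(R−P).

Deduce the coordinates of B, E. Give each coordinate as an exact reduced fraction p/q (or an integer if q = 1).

B = (0, -14/3)
E = (3/4, -1/2)

1. B_x = 0  [BA · DC = -95 ∩ BC · AD = 28/3]
2. B_y = -14/3  [BA · DC = -95 ∩ BC · AD = 28/3]
   → B = (0, -14/3)
3. E_x = 3/4  [EC · DA = -99/2 ∩ 2·signedArea(ECB) = 95/2]
4. E_y = -1/2  [EC · DA = -99/2 ∩ 2·signedArea(ECB) = 95/2]
   → E = (3/4, -1/2)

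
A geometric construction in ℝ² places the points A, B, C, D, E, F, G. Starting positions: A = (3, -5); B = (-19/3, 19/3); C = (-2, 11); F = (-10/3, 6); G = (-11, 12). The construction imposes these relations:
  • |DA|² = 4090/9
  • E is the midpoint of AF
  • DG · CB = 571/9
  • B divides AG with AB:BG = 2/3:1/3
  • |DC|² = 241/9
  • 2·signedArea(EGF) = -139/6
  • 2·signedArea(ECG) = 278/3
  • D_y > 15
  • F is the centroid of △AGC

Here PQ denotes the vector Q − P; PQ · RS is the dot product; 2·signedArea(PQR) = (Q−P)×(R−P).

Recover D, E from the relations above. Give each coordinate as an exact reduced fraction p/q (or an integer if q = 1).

D = (-2/3, 16)
E = (-1/6, 1/2)

1. D_x = -2/3  [line 13/3·x + 14/3·y + -646/9 = 0 ∩ |DA|² = 4090/9]
2. D_y = 16  [line 13/3·x + 14/3·y + -646/9 = 0 ∩ |DA|² = 4090/9]
   → D = (-2/3, 16)
3. E_x = -1/6  [E is the midpoint of AF]
4. E_y = 1/2  [E is the midpoint of AF]
   → E = (-1/6, 1/2)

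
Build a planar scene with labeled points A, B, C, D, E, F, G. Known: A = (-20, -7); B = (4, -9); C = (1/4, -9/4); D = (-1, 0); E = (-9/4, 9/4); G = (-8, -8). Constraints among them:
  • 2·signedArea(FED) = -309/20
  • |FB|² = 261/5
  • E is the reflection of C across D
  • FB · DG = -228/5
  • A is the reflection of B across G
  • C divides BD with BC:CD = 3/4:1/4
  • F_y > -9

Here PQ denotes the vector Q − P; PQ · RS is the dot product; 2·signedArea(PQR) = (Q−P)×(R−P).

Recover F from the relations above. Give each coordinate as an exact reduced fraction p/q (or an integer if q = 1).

F = (-16/5, -42/5)

1. F_x = -16/5  [FB · DG = -228/5 ∩ 2·signedArea(FED) = -309/20]
2. F_y = -42/5  [FB · DG = -228/5 ∩ 2·signedArea(FED) = -309/20]
   → F = (-16/5, -42/5)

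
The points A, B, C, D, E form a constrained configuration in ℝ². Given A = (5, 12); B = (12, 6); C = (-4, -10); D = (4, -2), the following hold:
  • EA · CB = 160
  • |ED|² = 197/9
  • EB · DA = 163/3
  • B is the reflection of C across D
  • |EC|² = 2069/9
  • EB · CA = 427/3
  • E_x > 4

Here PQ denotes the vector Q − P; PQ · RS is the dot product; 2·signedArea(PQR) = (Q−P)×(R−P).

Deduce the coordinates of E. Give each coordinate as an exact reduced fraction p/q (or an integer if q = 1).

E = (13/3, 8/3)

1. E_x = 13/3  [EB · DA = 163/3 ∩ EA · CB = 160]
2. E_y = 8/3  [EB · DA = 163/3 ∩ EA · CB = 160]
   → E = (13/3, 8/3)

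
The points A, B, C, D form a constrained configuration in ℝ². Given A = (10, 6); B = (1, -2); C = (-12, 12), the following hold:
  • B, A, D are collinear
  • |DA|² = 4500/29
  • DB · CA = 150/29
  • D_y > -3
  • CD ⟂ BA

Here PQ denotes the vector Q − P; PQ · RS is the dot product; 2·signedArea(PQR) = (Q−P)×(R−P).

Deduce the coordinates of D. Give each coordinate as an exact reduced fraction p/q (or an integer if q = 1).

D = (20/29, -66/29)

1. D_x = 20/29  [B, A, D are collinear ∩ CD ⟂ BA]
2. D_y = -66/29  [B, A, D are collinear ∩ CD ⟂ BA]
   → D = (20/29, -66/29)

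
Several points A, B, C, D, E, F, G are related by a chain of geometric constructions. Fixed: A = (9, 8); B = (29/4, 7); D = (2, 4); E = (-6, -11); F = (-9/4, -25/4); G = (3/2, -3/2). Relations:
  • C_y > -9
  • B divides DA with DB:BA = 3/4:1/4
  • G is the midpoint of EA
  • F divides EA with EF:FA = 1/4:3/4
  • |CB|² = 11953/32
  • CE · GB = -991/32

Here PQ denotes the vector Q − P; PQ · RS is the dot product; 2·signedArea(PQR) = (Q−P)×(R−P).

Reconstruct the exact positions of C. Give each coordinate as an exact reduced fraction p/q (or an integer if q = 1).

C = (-33/8, -69/8)

1. C_x = -33/8  [line -23/4·x + -17/2·y + -3105/32 = 0 ∩ |CB|² = 11953/32]
2. C_y = -69/8  [line -23/4·x + -17/2·y + -3105/32 = 0 ∩ |CB|² = 11953/32]
   → C = (-33/8, -69/8)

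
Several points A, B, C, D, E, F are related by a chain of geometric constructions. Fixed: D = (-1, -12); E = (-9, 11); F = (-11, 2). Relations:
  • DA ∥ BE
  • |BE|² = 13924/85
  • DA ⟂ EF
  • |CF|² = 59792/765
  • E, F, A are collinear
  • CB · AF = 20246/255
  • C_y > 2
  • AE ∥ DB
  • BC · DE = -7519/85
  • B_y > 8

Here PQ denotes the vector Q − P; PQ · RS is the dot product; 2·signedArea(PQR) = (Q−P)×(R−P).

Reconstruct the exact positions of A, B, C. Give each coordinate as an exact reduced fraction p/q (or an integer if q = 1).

A = (-1147/85, -784/85)
B = (297/85, 699/85)
C = (-553/255, 614/255)

1. A_x = -1147/85  [E, F, A are collinear ∩ DA ⟂ EF]
2. A_y = -784/85  [E, F, A are collinear ∩ DA ⟂ EF]
   → A = (-1147/85, -784/85)
3. B_x = 297/85  [DA ∥ BE ∩ AE ∥ DB]
4. B_y = 699/85  [DA ∥ BE ∩ AE ∥ DB]
   → B = (297/85, 699/85)
5. C_x = -553/255  [CB · AF = 20246/255 ∩ BC · DE = -7519/85]
6. C_y = 614/255  [CB · AF = 20246/255 ∩ BC · DE = -7519/85]
   → C = (-553/255, 614/255)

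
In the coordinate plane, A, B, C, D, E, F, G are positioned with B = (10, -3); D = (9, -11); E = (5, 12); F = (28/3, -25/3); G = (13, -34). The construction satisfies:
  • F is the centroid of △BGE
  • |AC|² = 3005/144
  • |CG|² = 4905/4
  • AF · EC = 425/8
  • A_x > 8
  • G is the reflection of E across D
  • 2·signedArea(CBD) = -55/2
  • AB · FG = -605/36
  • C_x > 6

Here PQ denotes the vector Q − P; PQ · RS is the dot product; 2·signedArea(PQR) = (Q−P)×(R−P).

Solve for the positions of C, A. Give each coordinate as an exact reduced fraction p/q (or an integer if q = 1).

A = (49/6, -47/12)
C = (7, 1/2)

1. C_x = 7  [line 8·x + -1·y + -111/2 = 0 ∩ |CG|² = 4905/4]
2. C_y = 1/2  [line 8·x + -1·y + -111/2 = 0 ∩ |CG|² = 4905/4]
   → C = (7, 1/2)
3. A_x = 49/6  [AF · EC = 425/8 ∩ AB · FG = -605/36]
4. A_y = -47/12  [AF · EC = 425/8 ∩ AB · FG = -605/36]
   → A = (49/6, -47/12)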